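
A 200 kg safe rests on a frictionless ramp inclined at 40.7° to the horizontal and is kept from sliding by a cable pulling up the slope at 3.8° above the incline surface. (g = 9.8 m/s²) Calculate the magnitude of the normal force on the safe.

N ≈ 1400 N

Take axes along and perpendicular to the incline. Weight components: W sin 40.7° = 1278 N down-slope, W cos 40.7° = 1486 N into the surface.
Along incline: T cos 3.8° = W sin 40.7° → T = 1281 N.
Perpendicular: N = W cos 40.7° − T sin 3.8° = 1401 N.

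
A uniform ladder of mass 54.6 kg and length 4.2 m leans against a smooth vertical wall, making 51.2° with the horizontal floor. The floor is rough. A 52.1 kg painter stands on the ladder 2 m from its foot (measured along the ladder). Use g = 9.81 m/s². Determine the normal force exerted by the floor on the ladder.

N_floor ≈ 1050 N

ΣF_y = 0: N_floor = 54.6×9.81 + 52.1×9.81 = 1046.7 N.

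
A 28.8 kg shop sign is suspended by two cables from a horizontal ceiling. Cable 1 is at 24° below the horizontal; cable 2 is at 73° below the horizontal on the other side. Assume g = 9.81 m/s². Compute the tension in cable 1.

T_1 ≈ 83.2 N

Weight W = 28.8 × 9.81 = 282.5 N acts straight down.
Horizontal: T_1 cos 24° = T_2 cos 73°  →  T_2 = 3.125 T_1.
Vertical: T_1 sin 24° + T_2 sin 73° = 282.5.
Substituting the horizontal relation into the vertical equation gives 3.395 T_1 = 282.5, so T_1 = 83.22 N.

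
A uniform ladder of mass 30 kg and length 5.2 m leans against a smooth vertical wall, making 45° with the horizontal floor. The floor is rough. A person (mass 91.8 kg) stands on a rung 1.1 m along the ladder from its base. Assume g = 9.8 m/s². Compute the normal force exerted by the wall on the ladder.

Torques about the foot: N_wall · 5.2 sin 45° = 30×9.8×2.6 cos 45° + 91.8×9.8×1.1 cos 45° → N_wall = 337.31 N.

N_wall ≈ 337 N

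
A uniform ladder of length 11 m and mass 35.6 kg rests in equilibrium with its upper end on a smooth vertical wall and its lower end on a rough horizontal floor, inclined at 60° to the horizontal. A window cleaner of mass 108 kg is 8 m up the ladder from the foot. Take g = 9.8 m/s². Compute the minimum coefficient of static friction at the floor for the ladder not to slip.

μ_min ≈ 0.387

ΣF_y = 0: N_floor = 35.6×9.8 + 108×9.8 = 1407.3 N.
Torques about the foot: N_wall · 11 sin 60° = 35.6×9.8×5.5 cos 60° + 108×9.8×8 cos 60° → N_wall = 545.13 N.
ΣF_x = 0: f_floor = N_wall = 545.13 N.
μ_min = f_floor / N_floor = 545.13 / 1407.3 = 0.3874.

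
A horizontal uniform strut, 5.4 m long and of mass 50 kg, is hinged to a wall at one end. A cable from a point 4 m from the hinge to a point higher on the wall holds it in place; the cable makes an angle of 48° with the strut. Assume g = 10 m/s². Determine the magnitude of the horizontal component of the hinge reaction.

H_x ≈ 304 N

Take torques about the hinge: T sin 48° · 4 = 50×10×2.7 = 1350 N·m.
So T = 1350 / (0.7431 × 4) = 454.15 N.
ΣF_x = 0: H_x = T cos 48° = 303.89 N.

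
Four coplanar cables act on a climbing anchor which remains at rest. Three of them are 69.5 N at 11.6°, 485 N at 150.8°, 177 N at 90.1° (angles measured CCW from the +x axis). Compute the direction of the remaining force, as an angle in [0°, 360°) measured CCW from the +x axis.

θ ≈ 310°

Sum the known components: ΣF_x = -355.6 N, ΣF_y = 427.6 N.
For equilibrium the remaining force must supply (−ΣF_x, −ΣF_y) = (355.6, -427.6) N.
Magnitude = √((355.6)² + (-427.6)²) = 556.1 N; direction = atan2(-427.6, 355.6) = 309.7°.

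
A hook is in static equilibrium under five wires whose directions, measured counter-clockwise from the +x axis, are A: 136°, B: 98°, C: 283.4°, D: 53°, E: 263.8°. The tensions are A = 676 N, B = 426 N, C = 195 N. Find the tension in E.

T_E ≈ 1610 N

Resolve: ΣF_x = 676 cos 136° + 426 cos 98° + 195 cos 283.4° + T_D cos 53° + T_E cos 263.8° = 0.
        ΣF_y = 676 sin 136° + 426 sin 98° + 195 sin 283.4° + T_D sin 53° + T_E sin 263.8° = 0.
The known terms sum to (-500.4, 701.8) N, so 0.6018 T_D − 0.1080 T_E = 500.4 and 0.7986 T_D − 0.9942 T_E = -701.8.
Solving simultaneously: T_D = 1120 N, T_E = 1605 N.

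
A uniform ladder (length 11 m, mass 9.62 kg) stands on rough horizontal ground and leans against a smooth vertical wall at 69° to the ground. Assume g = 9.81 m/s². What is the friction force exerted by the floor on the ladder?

f ≈ 18.1 N

Torques about the foot: N_wall · 11 sin 69° = 9.62×9.81×5.5 cos 69° → N_wall = 18.113 N.
ΣF_x = 0: f_floor = N_wall = 18.113 N.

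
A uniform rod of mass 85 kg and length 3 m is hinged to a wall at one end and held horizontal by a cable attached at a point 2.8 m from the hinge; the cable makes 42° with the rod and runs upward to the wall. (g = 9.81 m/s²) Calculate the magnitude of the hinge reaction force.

Take torques about the hinge: T sin 42° · 2.8 = 85×9.81×1.5 = 1250.8 N·m.
So T = 1250.8 / (0.6691 × 2.8) = 667.59 N.
ΣF_x = 0: H_x = T cos 42° = 496.12 N.
ΣF_y = 0: H_y = (85×9.81) − T sin 42° = 833.85 − 446.71 = 387.14 N.
|H| = √(H_x² + H_y²) = √((496.12)² + (387.14)²) = 629.3 N.

|H| ≈ 629 N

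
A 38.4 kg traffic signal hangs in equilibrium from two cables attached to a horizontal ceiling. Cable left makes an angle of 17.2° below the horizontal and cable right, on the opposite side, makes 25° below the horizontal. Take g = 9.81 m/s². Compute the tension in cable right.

Weight W = 38.4 × 9.81 = 376.7 N acts straight down.
Horizontal: T_left cos 17.2° = T_right cos 25°  →  T_left = 0.9487 T_right.
Vertical: T_left sin 17.2° + T_right sin 25° = 376.7.
Substituting the horizontal relation into the vertical equation gives 0.7032 T_right = 376.7, so T_right = 535.7 N.

T_right ≈ 536 N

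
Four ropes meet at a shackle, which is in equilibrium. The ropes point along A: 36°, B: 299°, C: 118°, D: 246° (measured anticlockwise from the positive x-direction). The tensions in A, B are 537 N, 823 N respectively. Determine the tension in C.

Resolve: ΣF_x = 537 cos 36° + 823 cos 299° + T_C cos 118° + T_D cos 246° = 0.
        ΣF_y = 537 sin 36° + 823 sin 299° + T_C sin 118° + T_D sin 246° = 0.
The known terms sum to (833.4, -404.2) N, so -0.4695 T_C − 0.4067 T_D = -833.4 and 0.8829 T_C − 0.9135 T_D = 404.2.
Solving simultaneously: T_C = 1175 N, T_D = 693.1 N.

T_C ≈ 1170 N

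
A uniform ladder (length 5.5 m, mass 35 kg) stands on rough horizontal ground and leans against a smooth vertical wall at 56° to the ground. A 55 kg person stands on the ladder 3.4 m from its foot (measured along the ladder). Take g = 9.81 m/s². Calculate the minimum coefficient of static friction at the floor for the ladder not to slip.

μ_min ≈ 0.386

ΣF_y = 0: N_floor = 35×9.81 + 55×9.81 = 882.9 N.
Torques about the foot: N_wall · 5.5 sin 56° = 35×9.81×2.75 cos 56° + 55×9.81×3.4 cos 56° → N_wall = 340.77 N.
ΣF_x = 0: f_floor = N_wall = 340.77 N.
μ_min = f_floor / N_floor = 340.77 / 882.9 = 0.386.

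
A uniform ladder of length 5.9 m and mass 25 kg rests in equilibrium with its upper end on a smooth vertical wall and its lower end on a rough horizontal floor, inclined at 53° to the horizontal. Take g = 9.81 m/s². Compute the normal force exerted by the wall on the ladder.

Torques about the foot: N_wall · 5.9 sin 53° = 25×9.81×2.95 cos 53° → N_wall = 92.405 N.

N_wall ≈ 92.4 N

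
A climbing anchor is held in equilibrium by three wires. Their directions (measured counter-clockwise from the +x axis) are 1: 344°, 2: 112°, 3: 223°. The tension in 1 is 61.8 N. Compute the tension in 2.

Resolve: ΣF_x = 61.8 cos 344° + T_2 cos 112° + T_3 cos 223° = 0.
        ΣF_y = 61.8 sin 344° + T_2 sin 112° + T_3 sin 223° = 0.
The known terms sum to (59.41, -17.03) N, so -0.3746 T_2 − 0.7314 T_3 = -59.41 and 0.9272 T_2 − 0.6820 T_3 = 17.03.
Solving simultaneously: T_2 = 56.74 N, T_3 = 52.16 N.

T_2 ≈ 56.7 N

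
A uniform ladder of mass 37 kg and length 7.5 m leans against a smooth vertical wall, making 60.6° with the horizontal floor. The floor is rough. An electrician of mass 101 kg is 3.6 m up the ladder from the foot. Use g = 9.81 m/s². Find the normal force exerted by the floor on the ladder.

N_floor ≈ 1350 N

ΣF_y = 0: N_floor = 37×9.81 + 101×9.81 = 1353.8 N.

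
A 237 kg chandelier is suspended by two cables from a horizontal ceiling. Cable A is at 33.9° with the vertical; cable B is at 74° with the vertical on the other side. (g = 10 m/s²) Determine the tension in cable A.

T_A ≈ 2390 N

Angles from the horizontal: cable A is 90° − 33.9° = 56.1°, cable B is 90° − 74° = 16°.
Weight W = 237 × 10 = 2370 N acts straight down.
Horizontal: T_A cos 56.1° = T_B cos 16°  →  T_B = 0.5802 T_A.
Vertical: T_A sin 56.1° + T_B sin 16° = 2370.
Substituting the horizontal relation into the vertical equation gives 0.9899 T_A = 2370, so T_A = 2394 N.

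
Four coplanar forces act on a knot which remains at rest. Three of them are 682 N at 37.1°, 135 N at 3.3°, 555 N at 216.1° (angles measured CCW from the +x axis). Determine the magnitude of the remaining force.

F ≈ 248 N

Sum the known components: ΣF_x = 230.3 N, ΣF_y = 92.16 N.
For equilibrium the remaining force must supply (−ΣF_x, −ΣF_y) = (-230.3, -92.16) N.
Magnitude = √((-230.3)² + (-92.16)²) = 248 N; direction = atan2(-92.16, -230.3) = 201.8°.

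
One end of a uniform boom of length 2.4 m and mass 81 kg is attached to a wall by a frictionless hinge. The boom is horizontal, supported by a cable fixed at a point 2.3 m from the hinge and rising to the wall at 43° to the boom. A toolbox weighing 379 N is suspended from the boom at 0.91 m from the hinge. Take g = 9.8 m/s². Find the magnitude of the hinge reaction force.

Take torques about the hinge: T sin 43° · 2.3 = 81×9.8×1.2 + 379×0.91 = 1297.5 N·m.
So T = 1297.5 / (0.6820 × 2.3) = 827.14 N.
ΣF_x = 0: H_x = T cos 43° = 604.93 N.
ΣF_y = 0: H_y = (81×9.8 + 379) − T sin 43° = 1172.8 − 564.11 = 608.69 N.
|H| = √(H_x² + H_y²) = √((604.93)² + (608.69)²) = 858.17 N.

|H| ≈ 858 N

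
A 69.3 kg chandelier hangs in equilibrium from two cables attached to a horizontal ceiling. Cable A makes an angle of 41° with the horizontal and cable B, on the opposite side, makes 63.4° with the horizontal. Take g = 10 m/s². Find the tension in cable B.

Weight W = 69.3 × 10 = 693 N acts straight down.
Horizontal: T_A cos 41° = T_B cos 63.4°  →  T_A = 0.5933 T_B.
Vertical: T_A sin 41° + T_B sin 63.4° = 693.
Substituting the horizontal relation into the vertical equation gives 1.283 T_B = 693, so T_B = 540 N.

T_B ≈ 540 N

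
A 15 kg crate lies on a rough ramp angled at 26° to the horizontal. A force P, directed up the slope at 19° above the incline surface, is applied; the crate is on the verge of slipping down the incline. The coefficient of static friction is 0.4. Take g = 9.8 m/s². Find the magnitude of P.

On the verge of sliding down the incline, friction equals μN and acts up the slope.
Perpendicular: N + P sin 19° = W cos 26° = 132.1 N.
Along incline: P cos 19° + μN = W sin 26° with W sin 26° = 64.44 N.
Solving the pair for P and N: P = 14.22 N, N = 127.5 N (and f = μN = 51 N).

P ≈ 14.2 N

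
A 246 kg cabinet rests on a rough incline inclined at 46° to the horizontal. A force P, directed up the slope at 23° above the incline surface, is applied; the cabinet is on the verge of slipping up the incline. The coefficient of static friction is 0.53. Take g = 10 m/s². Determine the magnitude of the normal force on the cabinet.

N ≈ 782 N

On the verge of sliding up the incline, friction equals μN and acts down the slope.
Perpendicular: N + P sin 23° = W cos 46° = 1709 N.
Along incline: P cos 23° = W sin 46° + μN  with W sin 46° = 1770 N.
Solving the pair for P and N: P = 2373 N, N = 781.8 N (and f = μN = 414.4 N).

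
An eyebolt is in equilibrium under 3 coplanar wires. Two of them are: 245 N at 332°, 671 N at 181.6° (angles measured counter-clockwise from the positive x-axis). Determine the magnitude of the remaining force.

F ≈ 474 N

Sum the known components: ΣF_x = -454.4 N, ΣF_y = -133.8 N.
For equilibrium the remaining force must supply (−ΣF_x, −ΣF_y) = (454.4, 133.8) N.
Magnitude = √((454.4)² + (133.8)²) = 473.7 N; direction = atan2(133.8, 454.4) = 16.4°.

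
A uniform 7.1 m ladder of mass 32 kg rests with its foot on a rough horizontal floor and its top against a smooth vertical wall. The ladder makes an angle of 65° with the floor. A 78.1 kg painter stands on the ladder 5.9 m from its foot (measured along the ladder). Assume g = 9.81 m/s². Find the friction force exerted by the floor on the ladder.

f ≈ 370 N

Torques about the foot: N_wall · 7.1 sin 65° = 32×9.81×3.55 cos 65° + 78.1×9.81×5.9 cos 65° → N_wall = 370.08 N.
ΣF_x = 0: f_floor = N_wall = 370.08 N.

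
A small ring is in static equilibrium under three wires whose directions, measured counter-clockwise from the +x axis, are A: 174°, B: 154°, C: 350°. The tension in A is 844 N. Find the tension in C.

Resolve: ΣF_x = 844 cos 174° + T_B cos 154° + T_C cos 350° = 0.
        ΣF_y = 844 sin 174° + T_B sin 154° + T_C sin 350° = 0.
The known terms sum to (-839.4, 88.22) N, so -0.8988 T_B + 0.9848 T_C = 839.4 and 0.4384 T_B − 0.1736 T_C = -88.22.
Solving simultaneously: T_B = 213.6 N, T_C = 1047 N.

T_C ≈ 1050 N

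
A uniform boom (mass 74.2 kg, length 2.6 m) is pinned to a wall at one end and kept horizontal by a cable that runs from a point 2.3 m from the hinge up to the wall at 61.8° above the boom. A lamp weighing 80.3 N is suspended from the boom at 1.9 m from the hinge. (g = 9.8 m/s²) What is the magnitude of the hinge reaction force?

Take torques about the hinge: T sin 61.8° · 2.3 = 74.2×9.8×1.3 + 80.3×1.9 = 1097.9 N·m.
So T = 1097.9 / (0.8813 × 2.3) = 541.63 N.
ΣF_x = 0: H_x = T cos 61.8° = 255.95 N.
ΣF_y = 0: H_y = (74.2×9.8 + 80.3) − T sin 61.8° = 807.46 − 477.34 = 330.12 N.
|H| = √(H_x² + H_y²) = √((255.95)² + (330.12)²) = 417.72 N.

|H| ≈ 418 N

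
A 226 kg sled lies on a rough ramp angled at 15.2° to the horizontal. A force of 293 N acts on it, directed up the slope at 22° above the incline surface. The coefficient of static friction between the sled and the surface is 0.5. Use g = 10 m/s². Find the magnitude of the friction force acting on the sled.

f ≈ 321 N

Axes along / perpendicular to the incline. W sin 15.2° = 592.5 N down-slope; W cos 15.2° = 2181 N into the surface.
Perpendicular: N = W cos 15.2° − P sin 22° = 2181 − 109.8 = 2071 N.
Along incline: P cos 22° + f = W sin 15.2° (friction acts up-slope) → f = 592.5 − 271.7 = 320.9 N.
|f| = 320.9 N ≤ μN = 1036 N, so the sled is indeed static.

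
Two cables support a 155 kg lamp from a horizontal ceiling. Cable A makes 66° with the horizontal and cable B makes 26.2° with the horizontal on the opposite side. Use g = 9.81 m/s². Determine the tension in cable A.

Weight W = 155 × 9.81 = 1521 N acts straight down.
Horizontal: T_A cos 66° = T_B cos 26.2°  →  T_B = 0.4533 T_A.
Vertical: T_A sin 66° + T_B sin 26.2° = 1521.
Substituting the horizontal relation into the vertical equation gives 1.114 T_A = 1521, so T_A = 1365 N.

T_A ≈ 1370 N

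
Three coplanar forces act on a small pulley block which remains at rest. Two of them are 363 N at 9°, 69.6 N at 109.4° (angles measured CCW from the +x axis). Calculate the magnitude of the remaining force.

Sum the known components: ΣF_x = 335.4 N, ΣF_y = 122.4 N.
For equilibrium the remaining force must supply (−ΣF_x, −ΣF_y) = (-335.4, -122.4) N.
Magnitude = √((-335.4)² + (-122.4)²) = 357.1 N; direction = atan2(-122.4, -335.4) = 200.1°.

F ≈ 357 N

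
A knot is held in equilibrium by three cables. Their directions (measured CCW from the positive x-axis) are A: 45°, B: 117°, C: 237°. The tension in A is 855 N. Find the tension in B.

T_B ≈ 205 N

Resolve: ΣF_x = 855 cos 45° + T_B cos 117° + T_C cos 237° = 0.
        ΣF_y = 855 sin 45° + T_B sin 117° + T_C sin 237° = 0.
The known terms sum to (604.6, 604.6) N, so -0.4540 T_B − 0.5446 T_C = -604.6 and 0.8910 T_B − 0.8387 T_C = -604.6.
Solving simultaneously: T_B = 205.3 N, T_C = 938.9 N.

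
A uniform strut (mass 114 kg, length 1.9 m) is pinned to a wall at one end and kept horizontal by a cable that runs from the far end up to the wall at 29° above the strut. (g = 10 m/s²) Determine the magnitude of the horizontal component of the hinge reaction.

Take torques about the hinge: T sin 29° · 1.9 = 114×10×0.95 = 1083 N·m.
So T = 1083 / (0.4848 × 1.9) = 1175.7 N.
ΣF_x = 0: H_x = T cos 29° = 1028.3 N.

H_x ≈ 1030 N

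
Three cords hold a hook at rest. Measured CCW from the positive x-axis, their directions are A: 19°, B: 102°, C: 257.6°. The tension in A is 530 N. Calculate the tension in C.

Resolve: ΣF_x = 530 cos 19° + T_B cos 102° + T_C cos 257.6° = 0.
        ΣF_y = 530 sin 19° + T_B sin 102° + T_C sin 257.6° = 0.
The known terms sum to (501.1, 172.6) N, so -0.2079 T_B − 0.2147 T_C = -501.1 and 0.9781 T_B − 0.9767 T_C = -172.6.
Solving simultaneously: T_B = 1095 N, T_C = 1273 N.

T_C ≈ 1270 N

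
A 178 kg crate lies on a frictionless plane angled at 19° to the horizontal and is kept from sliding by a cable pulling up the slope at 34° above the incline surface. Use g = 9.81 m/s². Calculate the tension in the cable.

T ≈ 686 N

Take axes along and perpendicular to the incline. Weight components: W sin 19° = 568.5 N down-slope, W cos 19° = 1651 N into the surface.
Along incline: T cos 34° = W sin 19° → T = 685.7 N.
Perpendicular: N = W cos 19° − T sin 34° = 1268 N.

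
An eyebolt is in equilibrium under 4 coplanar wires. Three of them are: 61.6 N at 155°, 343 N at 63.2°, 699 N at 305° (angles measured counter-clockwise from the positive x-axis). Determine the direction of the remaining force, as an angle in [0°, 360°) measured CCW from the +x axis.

Sum the known components: ΣF_x = 499.8 N, ΣF_y = -240.4 N.
For equilibrium the remaining force must supply (−ΣF_x, −ΣF_y) = (-499.8, 240.4) N.
Magnitude = √((-499.8)² + (240.4)²) = 554.6 N; direction = atan2(240.4, -499.8) = 154.3°.

θ ≈ 154°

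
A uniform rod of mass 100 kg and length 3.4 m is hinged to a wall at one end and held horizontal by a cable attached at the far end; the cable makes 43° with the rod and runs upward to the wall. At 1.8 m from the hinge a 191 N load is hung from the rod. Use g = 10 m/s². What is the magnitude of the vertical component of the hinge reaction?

|H_y| ≈ 590 N

Take torques about the hinge: T sin 43° · 3.4 = 100×10×1.7 + 191×1.8 = 2043.8 N·m.
So T = 2043.8 / (0.6820 × 3.4) = 881.41 N.
ΣF_y = 0: H_y = (100×10 + 191) − T sin 43° = 1191 − 601.12 = 589.88 N.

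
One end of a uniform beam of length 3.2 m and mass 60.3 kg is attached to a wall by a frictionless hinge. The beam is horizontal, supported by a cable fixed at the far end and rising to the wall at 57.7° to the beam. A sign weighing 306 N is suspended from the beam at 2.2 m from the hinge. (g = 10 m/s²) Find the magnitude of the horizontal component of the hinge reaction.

H_x ≈ 324 N

Take torques about the hinge: T sin 57.7° · 3.2 = 60.3×10×1.6 + 306×2.2 = 1638 N·m.
So T = 1638 / (0.8453 × 3.2) = 605.58 N.
ΣF_x = 0: H_x = T cos 57.7° = 323.59 N.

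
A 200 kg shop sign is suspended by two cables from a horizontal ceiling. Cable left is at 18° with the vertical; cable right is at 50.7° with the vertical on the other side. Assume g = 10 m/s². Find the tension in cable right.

Angles from the horizontal: cable left is 90° − 18° = 72°, cable right is 90° − 50.7° = 39.3°.
Weight W = 200 × 10 = 2000 N acts straight down.
Horizontal: T_left cos 72° = T_right cos 39.3°  →  T_left = 2.504 T_right.
Vertical: T_left sin 72° + T_right sin 39.3° = 2000.
Substituting the horizontal relation into the vertical equation gives 3.015 T_right = 2000, so T_right = 663.3 N.

T_right ≈ 663 N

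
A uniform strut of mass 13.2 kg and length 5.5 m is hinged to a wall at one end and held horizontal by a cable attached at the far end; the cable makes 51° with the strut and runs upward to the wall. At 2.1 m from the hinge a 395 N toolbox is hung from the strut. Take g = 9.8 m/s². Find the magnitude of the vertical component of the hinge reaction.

|H_y| ≈ 309 N

Take torques about the hinge: T sin 51° · 5.5 = 13.2×9.8×2.75 + 395×2.1 = 1185.2 N·m.
So T = 1185.2 / (0.7771 × 5.5) = 277.29 N.
ΣF_y = 0: H_y = (13.2×9.8 + 395) − T sin 51° = 524.36 − 215.5 = 308.86 N.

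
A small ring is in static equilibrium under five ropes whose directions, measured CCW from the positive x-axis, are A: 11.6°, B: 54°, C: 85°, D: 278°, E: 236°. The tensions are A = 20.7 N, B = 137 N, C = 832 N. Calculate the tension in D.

Resolve: ΣF_x = 20.7 cos 11.6° + 137 cos 54° + 832 cos 85° + T_D cos 278° + T_E cos 236° = 0.
        ΣF_y = 20.7 sin 11.6° + 137 sin 54° + 832 sin 85° + T_D sin 278° + T_E sin 236° = 0.
The known terms sum to (173.3, 943.8) N, so 0.1392 T_D − 0.5592 T_E = -173.3 and -0.9903 T_D − 0.8290 T_E = -943.8.
Solving simultaneously: T_D = 574 N, T_E = 452.8 N.

T_D ≈ 574 N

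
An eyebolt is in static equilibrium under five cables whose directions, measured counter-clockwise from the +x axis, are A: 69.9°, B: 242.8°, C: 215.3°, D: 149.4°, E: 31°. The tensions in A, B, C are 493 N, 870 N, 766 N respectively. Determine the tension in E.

T_E ≈ 1230 N

Resolve: ΣF_x = 493 cos 69.9° + 870 cos 242.8° + 766 cos 215.3° + T_D cos 149.4° + T_E cos 31° = 0.
        ΣF_y = 493 sin 69.9° + 870 sin 242.8° + 766 sin 215.3° + T_D sin 149.4° + T_E sin 31° = 0.
The known terms sum to (-853.4, -753.5) N, so -0.8607 T_D + 0.8572 T_E = 853.4 and 0.5090 T_D + 0.5150 T_E = 753.5.
Solving simultaneously: T_D = 234.5 N, T_E = 1231 N.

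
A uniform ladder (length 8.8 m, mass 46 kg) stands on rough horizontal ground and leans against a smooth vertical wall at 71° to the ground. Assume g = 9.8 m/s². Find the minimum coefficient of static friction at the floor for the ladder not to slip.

μ_min ≈ 0.172

ΣF_y = 0: N_floor = 46×9.8 = 450.8 N.
Torques about the foot: N_wall · 8.8 sin 71° = 46×9.8×4.4 cos 71° → N_wall = 77.611 N.
ΣF_x = 0: f_floor = N_wall = 77.611 N.
μ_min = f_floor / N_floor = 77.611 / 450.8 = 0.1722.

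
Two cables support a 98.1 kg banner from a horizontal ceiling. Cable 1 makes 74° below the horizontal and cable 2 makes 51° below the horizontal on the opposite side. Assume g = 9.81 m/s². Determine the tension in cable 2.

T_2 ≈ 324 N

Weight W = 98.1 × 9.81 = 962.4 N acts straight down.
Horizontal: T_1 cos 74° = T_2 cos 51°  →  T_1 = 2.283 T_2.
Vertical: T_1 sin 74° + T_2 sin 51° = 962.4.
Substituting the horizontal relation into the vertical equation gives 2.972 T_2 = 962.4, so T_2 = 323.8 N.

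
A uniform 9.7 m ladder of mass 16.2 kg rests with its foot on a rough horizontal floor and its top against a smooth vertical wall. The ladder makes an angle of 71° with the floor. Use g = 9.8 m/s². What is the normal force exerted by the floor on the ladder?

ΣF_y = 0: N_floor = 16.2×9.8 = 158.76 N.

N_floor ≈ 159 N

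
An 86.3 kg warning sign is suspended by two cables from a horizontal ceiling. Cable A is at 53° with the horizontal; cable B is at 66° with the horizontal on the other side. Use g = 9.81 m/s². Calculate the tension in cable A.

Weight W = 86.3 × 9.81 = 846.6 N acts straight down.
Horizontal: T_A cos 53° = T_B cos 66°  →  T_B = 1.48 T_A.
Vertical: T_A sin 53° + T_B sin 66° = 846.6.
Substituting the horizontal relation into the vertical equation gives 2.15 T_A = 846.6, so T_A = 393.7 N.

T_A ≈ 394 N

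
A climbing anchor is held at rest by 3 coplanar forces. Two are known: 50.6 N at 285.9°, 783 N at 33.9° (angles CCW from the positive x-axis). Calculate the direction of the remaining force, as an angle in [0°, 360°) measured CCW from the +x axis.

Sum the known components: ΣF_x = 663.8 N, ΣF_y = 388.1 N.
For equilibrium the remaining force must supply (−ΣF_x, −ΣF_y) = (-663.8, -388.1) N.
Magnitude = √((-663.8)² + (-388.1)²) = 768.9 N; direction = atan2(-388.1, -663.8) = 210.3°.

θ ≈ 210°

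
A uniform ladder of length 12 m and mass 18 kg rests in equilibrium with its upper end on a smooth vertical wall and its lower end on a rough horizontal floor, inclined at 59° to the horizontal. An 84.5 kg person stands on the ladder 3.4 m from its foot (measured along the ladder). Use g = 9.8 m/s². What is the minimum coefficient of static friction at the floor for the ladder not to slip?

ΣF_y = 0: N_floor = 18×9.8 + 84.5×9.8 = 1004.5 N.
Torques about the foot: N_wall · 12 sin 59° = 18×9.8×6 cos 59° + 84.5×9.8×3.4 cos 59° → N_wall = 193.97 N.
ΣF_x = 0: f_floor = N_wall = 193.97 N.
μ_min = f_floor / N_floor = 193.97 / 1004.5 = 0.1931.

μ_min ≈ 0.193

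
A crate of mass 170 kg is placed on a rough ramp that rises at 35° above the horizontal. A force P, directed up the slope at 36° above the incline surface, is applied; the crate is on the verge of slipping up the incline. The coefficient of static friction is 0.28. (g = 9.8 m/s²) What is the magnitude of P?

P ≈ 1370 N

On the verge of sliding up the incline, friction equals μN and acts down the slope.
Perpendicular: N + P sin 36° = W cos 35° = 1365 N.
Along incline: P cos 36° = W sin 35° + μN  with W sin 35° = 955.6 N.
Solving the pair for P and N: P = 1374 N, N = 557.1 N (and f = μN = 156 N).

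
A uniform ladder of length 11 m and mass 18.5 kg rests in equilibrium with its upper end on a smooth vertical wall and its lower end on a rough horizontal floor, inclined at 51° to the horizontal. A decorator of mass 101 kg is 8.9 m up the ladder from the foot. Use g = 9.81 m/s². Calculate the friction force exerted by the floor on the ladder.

f ≈ 723 N

Torques about the foot: N_wall · 11 sin 51° = 18.5×9.81×5.5 cos 51° + 101×9.81×8.9 cos 51° → N_wall = 722.65 N.
ΣF_x = 0: f_floor = N_wall = 722.65 N.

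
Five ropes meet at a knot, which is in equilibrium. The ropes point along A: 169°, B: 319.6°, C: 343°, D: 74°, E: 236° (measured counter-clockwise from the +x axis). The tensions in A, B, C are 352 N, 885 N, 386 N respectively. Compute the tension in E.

T_E ≈ 2720 N

Resolve: ΣF_x = 352 cos 169° + 885 cos 319.6° + 386 cos 343° + T_D cos 74° + T_E cos 236° = 0.
        ΣF_y = 352 sin 169° + 885 sin 319.6° + 386 sin 343° + T_D sin 74° + T_E sin 236° = 0.
The known terms sum to (697.6, -619.3) N, so 0.2756 T_D − 0.5592 T_E = -697.6 and 0.9613 T_D − 0.8290 T_E = 619.3.
Solving simultaneously: T_D = 2992 N, T_E = 2722 N.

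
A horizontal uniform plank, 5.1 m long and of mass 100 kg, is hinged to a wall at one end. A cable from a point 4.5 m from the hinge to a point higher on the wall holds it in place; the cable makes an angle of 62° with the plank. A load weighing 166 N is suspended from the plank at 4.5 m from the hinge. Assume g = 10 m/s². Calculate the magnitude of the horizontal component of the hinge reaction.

H_x ≈ 390 N

Take torques about the hinge: T sin 62° · 4.5 = 100×10×2.55 + 166×4.5 = 3297 N·m.
So T = 3297 / (0.8829 × 4.5) = 829.8 N.
ΣF_x = 0: H_x = T cos 62° = 389.57 N.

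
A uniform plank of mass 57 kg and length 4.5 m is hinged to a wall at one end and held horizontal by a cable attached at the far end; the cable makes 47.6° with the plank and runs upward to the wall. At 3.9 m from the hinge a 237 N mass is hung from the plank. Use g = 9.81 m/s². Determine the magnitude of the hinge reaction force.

Take torques about the hinge: T sin 47.6° · 4.5 = 57×9.81×2.25 + 237×3.9 = 2182.4 N·m.
So T = 2182.4 / (0.7385 × 4.5) = 656.76 N.
ΣF_x = 0: H_x = T cos 47.6° = 442.85 N.
ΣF_y = 0: H_y = (57×9.81 + 237) − T sin 47.6° = 796.17 − 484.98 = 311.19 N.
|H| = √(H_x² + H_y²) = √((442.85)² + (311.19)²) = 541.25 N.

|H| ≈ 541 N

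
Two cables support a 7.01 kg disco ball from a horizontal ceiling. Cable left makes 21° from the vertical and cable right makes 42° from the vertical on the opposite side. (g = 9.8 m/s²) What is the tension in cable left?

T_left ≈ 51.6 N

Angles from the horizontal: cable left is 90° − 21° = 69°, cable right is 90° − 42° = 48°.
Weight W = 7.01 × 9.8 = 68.7 N acts straight down.
Horizontal: T_left cos 69° = T_right cos 48°  →  T_right = 0.5356 T_left.
Vertical: T_left sin 69° + T_right sin 48° = 68.7.
Substituting the horizontal relation into the vertical equation gives 1.332 T_left = 68.7, so T_left = 51.59 N.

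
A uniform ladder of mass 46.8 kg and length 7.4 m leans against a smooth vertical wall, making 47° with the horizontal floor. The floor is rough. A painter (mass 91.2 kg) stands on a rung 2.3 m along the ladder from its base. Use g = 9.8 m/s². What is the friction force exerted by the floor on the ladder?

f ≈ 473 N

Torques about the foot: N_wall · 7.4 sin 47° = 46.8×9.8×3.7 cos 47° + 91.2×9.8×2.3 cos 47° → N_wall = 472.89 N.
ΣF_x = 0: f_floor = N_wall = 472.89 N.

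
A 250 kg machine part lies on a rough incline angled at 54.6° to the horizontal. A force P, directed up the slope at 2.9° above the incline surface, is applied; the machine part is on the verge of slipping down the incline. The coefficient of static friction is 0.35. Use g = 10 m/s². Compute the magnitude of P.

P ≈ 1560 N

On the verge of sliding down the incline, friction equals μN and acts up the slope.
Perpendicular: N + P sin 2.9° = W cos 54.6° = 1448 N.
Along incline: P cos 2.9° + μN = W sin 54.6° with W sin 54.6° = 2038 N.
Solving the pair for P and N: P = 1561 N, N = 1369 N (and f = μN = 479.2 N).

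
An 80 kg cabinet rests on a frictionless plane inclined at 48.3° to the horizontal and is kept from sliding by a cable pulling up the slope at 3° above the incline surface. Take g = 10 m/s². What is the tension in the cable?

T ≈ 598 N

Take axes along and perpendicular to the incline. Weight components: W sin 48.3° = 597.3 N down-slope, W cos 48.3° = 532.2 N into the surface.
Along incline: T cos 3° = W sin 48.3° → T = 598.1 N.
Perpendicular: N = W cos 48.3° − T sin 3° = 500.9 N.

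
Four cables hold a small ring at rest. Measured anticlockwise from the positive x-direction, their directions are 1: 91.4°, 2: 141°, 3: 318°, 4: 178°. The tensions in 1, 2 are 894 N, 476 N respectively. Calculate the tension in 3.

T_3 ≈ 1830 N

Resolve: ΣF_x = 894 cos 91.4° + 476 cos 141° + T_3 cos 318° + T_4 cos 178° = 0.
        ΣF_y = 894 sin 91.4° + 476 sin 141° + T_3 sin 318° + T_4 sin 178° = 0.
The known terms sum to (-391.8, 1193) N, so 0.7431 T_3 − 0.9994 T_4 = 391.8 and -0.6691 T_3 + 0.0349 T_4 = -1193.
Solving simultaneously: T_3 = 1834 N, T_4 = 971.8 N.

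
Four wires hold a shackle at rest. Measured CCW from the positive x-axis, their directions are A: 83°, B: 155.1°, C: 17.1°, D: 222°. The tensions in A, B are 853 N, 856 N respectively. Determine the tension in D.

T_D ≈ 3210 N

Resolve: ΣF_x = 853 cos 83° + 856 cos 155.1° + T_C cos 17.1° + T_D cos 222° = 0.
        ΣF_y = 853 sin 83° + 856 sin 155.1° + T_C sin 17.1° + T_D sin 222° = 0.
The known terms sum to (-672.5, 1207) N, so 0.9558 T_C − 0.7431 T_D = 672.5 and 0.2940 T_C − 0.6691 T_D = -1207.
Solving simultaneously: T_C = 3199 N, T_D = 3210 N.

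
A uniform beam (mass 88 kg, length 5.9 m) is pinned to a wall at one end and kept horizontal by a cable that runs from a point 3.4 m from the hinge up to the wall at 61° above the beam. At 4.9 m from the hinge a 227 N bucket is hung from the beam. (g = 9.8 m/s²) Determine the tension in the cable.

T ≈ 1230 N

Take torques about the hinge: T sin 61° · 3.4 = 88×9.8×2.95 + 227×4.9 = 3656.4 N·m.
So T = 3656.4 / (0.8746 × 3.4) = 1229.6 N.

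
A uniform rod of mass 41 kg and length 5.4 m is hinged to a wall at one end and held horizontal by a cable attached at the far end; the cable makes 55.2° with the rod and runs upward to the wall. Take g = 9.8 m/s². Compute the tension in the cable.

Take torques about the hinge: T sin 55.2° · 5.4 = 41×9.8×2.7 = 1084.9 N·m.
So T = 1084.9 / (0.8211 × 5.4) = 244.66 N.

T ≈ 245 N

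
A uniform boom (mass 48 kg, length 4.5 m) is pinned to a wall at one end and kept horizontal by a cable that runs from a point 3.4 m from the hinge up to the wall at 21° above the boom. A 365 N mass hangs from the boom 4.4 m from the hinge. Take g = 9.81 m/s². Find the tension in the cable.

Take torques about the hinge: T sin 21° · 3.4 = 48×9.81×2.25 + 365×4.4 = 2665.5 N·m.
So T = 2665.5 / (0.3584 × 3.4) = 2187.6 N.

T ≈ 2190 N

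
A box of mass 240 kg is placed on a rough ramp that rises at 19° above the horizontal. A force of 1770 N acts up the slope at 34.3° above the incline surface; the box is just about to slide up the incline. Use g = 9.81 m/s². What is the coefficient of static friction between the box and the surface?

On the verge of sliding up the incline, friction is at its maximum μN and acts down the slope.
Perpendicular to incline: N = W cos 19° − P sin 34.3° = 2226 − 997.4 = 1229 N.
Along incline: P cos 34.3° − μN = W sin 19° → μ = −(W sin 19° − P cos 34.3°) / N = 0.5662.

μ ≈ 0.566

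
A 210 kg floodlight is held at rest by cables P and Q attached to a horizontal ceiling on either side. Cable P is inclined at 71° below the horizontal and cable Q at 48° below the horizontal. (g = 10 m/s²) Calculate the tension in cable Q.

T_Q ≈ 782 N

Weight W = 210 × 10 = 2100 N acts straight down.
Horizontal: T_P cos 71° = T_Q cos 48°  →  T_P = 2.055 T_Q.
Vertical: T_P sin 71° + T_Q sin 48° = 2100.
Substituting the horizontal relation into the vertical equation gives 2.686 T_Q = 2100, so T_Q = 781.7 N.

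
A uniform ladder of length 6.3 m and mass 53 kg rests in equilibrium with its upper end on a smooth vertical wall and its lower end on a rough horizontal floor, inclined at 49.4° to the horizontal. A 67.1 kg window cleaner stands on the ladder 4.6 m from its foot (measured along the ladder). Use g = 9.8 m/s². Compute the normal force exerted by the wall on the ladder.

Torques about the foot: N_wall · 6.3 sin 49.4° = 53×9.8×3.15 cos 49.4° + 67.1×9.8×4.6 cos 49.4° → N_wall = 634.12 N.

N_wall ≈ 634 N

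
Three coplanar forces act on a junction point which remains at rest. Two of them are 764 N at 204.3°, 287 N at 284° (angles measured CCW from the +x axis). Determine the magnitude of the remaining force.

F ≈ 863 N

Sum the known components: ΣF_x = -626.9 N, ΣF_y = -592.9 N.
For equilibrium the remaining force must supply (−ΣF_x, −ΣF_y) = (626.9, 592.9) N.
Magnitude = √((626.9)² + (592.9)²) = 862.8 N; direction = atan2(592.9, 626.9) = 43.4°.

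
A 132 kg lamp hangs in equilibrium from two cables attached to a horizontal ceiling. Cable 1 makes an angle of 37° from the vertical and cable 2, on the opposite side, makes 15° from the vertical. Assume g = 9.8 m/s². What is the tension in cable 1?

Angles from the horizontal: cable 1 is 90° − 37° = 53°, cable 2 is 90° − 15° = 75°.
Weight W = 132 × 9.8 = 1294 N acts straight down.
Horizontal: T_1 cos 53° = T_2 cos 75°  →  T_2 = 2.325 T_1.
Vertical: T_1 sin 53° + T_2 sin 75° = 1294.
Substituting the horizontal relation into the vertical equation gives 3.045 T_1 = 1294, so T_1 = 424.9 N.

T_1 ≈ 425 N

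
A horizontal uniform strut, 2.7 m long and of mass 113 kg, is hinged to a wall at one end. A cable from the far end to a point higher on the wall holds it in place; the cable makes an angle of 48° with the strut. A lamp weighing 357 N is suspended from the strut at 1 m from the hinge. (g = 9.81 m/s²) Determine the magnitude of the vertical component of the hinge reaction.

|H_y| ≈ 779 N

Take torques about the hinge: T sin 48° · 2.7 = 113×9.81×1.35 + 357×1 = 1853.5 N·m.
So T = 1853.5 / (0.7431 × 2.7) = 923.76 N.
ΣF_y = 0: H_y = (113×9.81 + 357) − T sin 48° = 1465.5 − 686.49 = 779.04 N.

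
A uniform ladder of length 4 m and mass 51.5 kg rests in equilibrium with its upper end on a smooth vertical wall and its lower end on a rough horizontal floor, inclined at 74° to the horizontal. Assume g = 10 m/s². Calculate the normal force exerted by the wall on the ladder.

N_wall ≈ 73.8 N

Torques about the foot: N_wall · 4 sin 74° = 51.5×10×2 cos 74° → N_wall = 73.837 N.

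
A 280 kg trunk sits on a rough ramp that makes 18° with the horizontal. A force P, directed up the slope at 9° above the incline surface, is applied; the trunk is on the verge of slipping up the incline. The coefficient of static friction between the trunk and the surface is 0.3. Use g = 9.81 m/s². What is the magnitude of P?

P ≈ 1580 N

On the verge of sliding up the incline, friction equals μN and acts down the slope.
Perpendicular: N + P sin 9° = W cos 18° = 2612 N.
Along incline: P cos 9° = W sin 18° + μN  with W sin 18° = 848.8 N.
Solving the pair for P and N: P = 1578 N, N = 2366 N (and f = μN = 709.7 N).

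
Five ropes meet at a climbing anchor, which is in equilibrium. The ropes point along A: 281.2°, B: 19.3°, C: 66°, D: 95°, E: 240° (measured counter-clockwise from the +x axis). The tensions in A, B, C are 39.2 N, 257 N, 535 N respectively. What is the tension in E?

T_E ≈ 894 N

Resolve: ΣF_x = 39.2 cos 281.2° + 257 cos 19.3° + 535 cos 66° + T_D cos 95° + T_E cos 240° = 0.
        ΣF_y = 39.2 sin 281.2° + 257 sin 19.3° + 535 sin 66° + T_D sin 95° + T_E sin 240° = 0.
The known terms sum to (467.8, 535.2) N, so -0.0872 T_D − 0.5000 T_E = -467.8 and 0.9962 T_D − 0.8660 T_E = -535.2.
Solving simultaneously: T_D = 239.7 N, T_E = 893.8 N.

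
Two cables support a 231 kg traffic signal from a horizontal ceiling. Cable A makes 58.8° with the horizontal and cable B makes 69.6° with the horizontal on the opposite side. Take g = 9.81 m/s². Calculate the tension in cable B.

T_B ≈ 1500 N

Weight W = 231 × 9.81 = 2266 N acts straight down.
Horizontal: T_A cos 58.8° = T_B cos 69.6°  →  T_A = 0.6729 T_B.
Vertical: T_A sin 58.8° + T_B sin 69.6° = 2266.
Substituting the horizontal relation into the vertical equation gives 1.513 T_B = 2266, so T_B = 1498 N.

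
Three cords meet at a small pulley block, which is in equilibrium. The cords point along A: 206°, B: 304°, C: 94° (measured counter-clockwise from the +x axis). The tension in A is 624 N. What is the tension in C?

T_C ≈ 1240 N

Resolve: ΣF_x = 624 cos 206° + T_B cos 304° + T_C cos 94° = 0.
        ΣF_y = 624 sin 206° + T_B sin 304° + T_C sin 94° = 0.
The known terms sum to (-560.8, -273.5) N, so 0.5592 T_B − 0.0698 T_C = 560.8 and -0.8290 T_B + 0.9976 T_C = 273.5.
Solving simultaneously: T_B = 1157 N, T_C = 1236 N.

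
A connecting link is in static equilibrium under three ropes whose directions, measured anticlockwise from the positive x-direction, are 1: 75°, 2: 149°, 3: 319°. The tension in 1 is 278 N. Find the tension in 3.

Resolve: ΣF_x = 278 cos 75° + T_2 cos 149° + T_3 cos 319° = 0.
        ΣF_y = 278 sin 75° + T_2 sin 149° + T_3 sin 319° = 0.
The known terms sum to (71.95, 268.5) N, so -0.8572 T_2 + 0.7547 T_3 = -71.95 and 0.5150 T_2 − 0.6561 T_3 = -268.5.
Solving simultaneously: T_2 = 1439 N, T_3 = 1539 N.

T_3 ≈ 1540 N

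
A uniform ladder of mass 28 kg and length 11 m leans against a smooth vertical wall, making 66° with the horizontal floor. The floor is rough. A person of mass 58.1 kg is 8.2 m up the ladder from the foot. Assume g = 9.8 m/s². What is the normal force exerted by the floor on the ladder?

ΣF_y = 0: N_floor = 28×9.8 + 58.1×9.8 = 843.78 N.

N_floor ≈ 844 N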